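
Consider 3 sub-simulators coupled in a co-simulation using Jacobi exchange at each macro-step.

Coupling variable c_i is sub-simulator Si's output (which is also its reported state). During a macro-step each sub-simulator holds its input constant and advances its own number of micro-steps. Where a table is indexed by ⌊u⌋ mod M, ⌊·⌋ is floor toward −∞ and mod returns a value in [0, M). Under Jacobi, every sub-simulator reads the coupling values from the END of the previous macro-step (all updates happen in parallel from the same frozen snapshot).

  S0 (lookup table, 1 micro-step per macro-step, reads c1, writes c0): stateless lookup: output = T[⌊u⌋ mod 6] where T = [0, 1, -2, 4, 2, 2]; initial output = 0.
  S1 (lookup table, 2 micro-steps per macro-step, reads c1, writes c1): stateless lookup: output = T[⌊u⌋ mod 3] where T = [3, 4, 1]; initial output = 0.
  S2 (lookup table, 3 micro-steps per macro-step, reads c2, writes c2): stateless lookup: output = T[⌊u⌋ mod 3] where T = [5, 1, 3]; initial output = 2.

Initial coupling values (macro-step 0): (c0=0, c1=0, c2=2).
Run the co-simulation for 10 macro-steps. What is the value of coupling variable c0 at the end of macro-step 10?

c0 at macro-step 10 = 4

macro 1: S0 reads c1=0 → after 1×micro: 0; S1 reads c1=0 → after 2×micro: 3; S2 reads c2=2 → after 3×micro: 3 ⇒ (c0=0, c1=3, c2=3)
macro 2: S0 reads c1=3 → after 1×micro: 4; S1 reads c1=3 → after 2×micro: 3; S2 reads c2=3 → after 3×micro: 5 ⇒ (c0=4, c1=3, c2=5)
macro 3: S0 reads c1=3 → after 1×micro: 4; S1 reads c1=3 → after 2×micro: 3; S2 reads c2=5 → after 3×micro: 3 ⇒ (c0=4, c1=3, c2=3)
macro 4: S0 reads c1=3 → after 1×micro: 4; S1 reads c1=3 → after 2×micro: 3; S2 reads c2=3 → after 3×micro: 5 ⇒ (c0=4, c1=3, c2=5)
macro 5: S0 reads c1=3 → after 1×micro: 4; S1 reads c1=3 → after 2×micro: 3; S2 reads c2=5 → after 3×micro: 3 ⇒ (c0=4, c1=3, c2=3)
macro 6: S0 reads c1=3 → after 1×micro: 4; S1 reads c1=3 → after 2×micro: 3; S2 reads c2=3 → after 3×micro: 5 ⇒ (c0=4, c1=3, c2=5)
macro 7: S0 reads c1=3 → after 1×micro: 4; S1 reads c1=3 → after 2×micro: 3; S2 reads c2=5 → after 3×micro: 3 ⇒ (c0=4, c1=3, c2=3)
macro 8: S0 reads c1=3 → after 1×micro: 4; S1 reads c1=3 → after 2×micro: 3; S2 reads c2=3 → after 3×micro: 5 ⇒ (c0=4, c1=3, c2=5)
macro 9: S0 reads c1=3 → after 1×micro: 4; S1 reads c1=3 → after 2×micro: 3; S2 reads c2=5 → after 3×micro: 3 ⇒ (c0=4, c1=3, c2=3)
macro 10: S0 reads c1=3 → after 1×micro: 4; S1 reads c1=3 → after 2×micro: 3; S2 reads c2=3 → after 3×micro: 5 ⇒ (c0=4, c1=3, c2=5)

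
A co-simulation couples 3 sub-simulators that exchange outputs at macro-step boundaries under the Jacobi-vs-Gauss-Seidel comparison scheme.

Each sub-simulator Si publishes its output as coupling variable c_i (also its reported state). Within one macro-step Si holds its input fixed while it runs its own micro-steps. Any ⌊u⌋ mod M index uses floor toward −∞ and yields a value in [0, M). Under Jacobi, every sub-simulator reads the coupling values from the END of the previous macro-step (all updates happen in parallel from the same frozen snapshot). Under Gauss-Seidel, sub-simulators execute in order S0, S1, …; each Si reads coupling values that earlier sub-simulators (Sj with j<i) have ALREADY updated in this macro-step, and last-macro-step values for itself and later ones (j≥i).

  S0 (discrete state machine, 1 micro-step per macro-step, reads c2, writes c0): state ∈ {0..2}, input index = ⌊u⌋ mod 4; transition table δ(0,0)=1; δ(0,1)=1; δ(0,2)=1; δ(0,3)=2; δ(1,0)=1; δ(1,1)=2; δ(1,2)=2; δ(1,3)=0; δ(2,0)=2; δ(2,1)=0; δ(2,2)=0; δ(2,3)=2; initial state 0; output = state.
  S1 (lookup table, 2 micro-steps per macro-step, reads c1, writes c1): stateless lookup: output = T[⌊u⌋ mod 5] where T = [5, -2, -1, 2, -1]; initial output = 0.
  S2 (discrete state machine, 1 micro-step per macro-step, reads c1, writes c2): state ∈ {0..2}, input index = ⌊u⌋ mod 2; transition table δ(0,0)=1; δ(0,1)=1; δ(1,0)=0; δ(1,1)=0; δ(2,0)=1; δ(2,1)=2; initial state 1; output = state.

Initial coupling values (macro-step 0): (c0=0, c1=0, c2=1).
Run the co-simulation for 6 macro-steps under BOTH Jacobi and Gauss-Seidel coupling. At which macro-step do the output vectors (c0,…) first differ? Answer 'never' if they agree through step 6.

[Jacobi] macro 1: S0 reads c2=1 → after 1×micro: 1; S1 reads c1=0 → after 2×micro: 5; S2 reads c1=0 → after 1×micro: 0 ⇒ (c0=1, c1=5, c2=0)
[Jacobi] macro 2: S0 reads c2=0 → after 1×micro: 1; S1 reads c1=5 → after 2×micro: 5; S2 reads c1=5 → after 1×micro: 1 ⇒ (c0=1, c1=5, c2=1)
[Jacobi] macro 3: S0 reads c2=1 → after 1×micro: 2; S1 reads c1=5 → after 2×micro: 5; S2 reads c1=5 → after 1×micro: 0 ⇒ (c0=2, c1=5, c2=0)
[Jacobi] macro 4: S0 reads c2=0 → after 1×micro: 2; S1 reads c1=5 → after 2×micro: 5; S2 reads c1=5 → after 1×micro: 1 ⇒ (c0=2, c1=5, c2=1)
[Jacobi] macro 5: S0 reads c2=1 → after 1×micro: 0; S1 reads c1=5 → after 2×micro: 5; S2 reads c1=5 → after 1×micro: 0 ⇒ (c0=0, c1=5, c2=0)
[Jacobi] macro 6: S0 reads c2=0 → after 1×micro: 1; S1 reads c1=5 → after 2×micro: 5; S2 reads c1=5 → after 1×micro: 1 ⇒ (c0=1, c1=5, c2=1)
[Gauss-Seidel] macro 1: S0 reads c2=1 → after 1×micro: 1; S1 reads c1=0 → after 2×micro: 5; S2 reads c1=5 → after 1×micro: 0 ⇒ (c0=1, c1=5, c2=0)
[Gauss-Seidel] macro 2: S0 reads c2=0 → after 1×micro: 1; S1 reads c1=5 → after 2×micro: 5; S2 reads c1=5 → after 1×micro: 1 ⇒ (c0=1, c1=5, c2=1)
[Gauss-Seidel] macro 3: S0 reads c2=1 → after 1×micro: 2; S1 reads c1=5 → after 2×micro: 5; S2 reads c1=5 → after 1×micro: 0 ⇒ (c0=2, c1=5, c2=0)
[Gauss-Seidel] macro 4: S0 reads c2=0 → after 1×micro: 2; S1 reads c1=5 → after 2×micro: 5; S2 reads c1=5 → after 1×micro: 1 ⇒ (c0=2, c1=5, c2=1)
[Gauss-Seidel] macro 5: S0 reads c2=1 → after 1×micro: 0; S1 reads c1=5 → after 2×micro: 5; S2 reads c1=5 → after 1×micro: 0 ⇒ (c0=0, c1=5, c2=0)
[Gauss-Seidel] macro 6: S0 reads c2=0 → after 1×micro: 1; S1 reads c1=5 → after 2×micro: 5; S2 reads c1=5 → after 1×micro: 1 ⇒ (c0=1, c1=5, c2=1)

first divergence at macro-step: never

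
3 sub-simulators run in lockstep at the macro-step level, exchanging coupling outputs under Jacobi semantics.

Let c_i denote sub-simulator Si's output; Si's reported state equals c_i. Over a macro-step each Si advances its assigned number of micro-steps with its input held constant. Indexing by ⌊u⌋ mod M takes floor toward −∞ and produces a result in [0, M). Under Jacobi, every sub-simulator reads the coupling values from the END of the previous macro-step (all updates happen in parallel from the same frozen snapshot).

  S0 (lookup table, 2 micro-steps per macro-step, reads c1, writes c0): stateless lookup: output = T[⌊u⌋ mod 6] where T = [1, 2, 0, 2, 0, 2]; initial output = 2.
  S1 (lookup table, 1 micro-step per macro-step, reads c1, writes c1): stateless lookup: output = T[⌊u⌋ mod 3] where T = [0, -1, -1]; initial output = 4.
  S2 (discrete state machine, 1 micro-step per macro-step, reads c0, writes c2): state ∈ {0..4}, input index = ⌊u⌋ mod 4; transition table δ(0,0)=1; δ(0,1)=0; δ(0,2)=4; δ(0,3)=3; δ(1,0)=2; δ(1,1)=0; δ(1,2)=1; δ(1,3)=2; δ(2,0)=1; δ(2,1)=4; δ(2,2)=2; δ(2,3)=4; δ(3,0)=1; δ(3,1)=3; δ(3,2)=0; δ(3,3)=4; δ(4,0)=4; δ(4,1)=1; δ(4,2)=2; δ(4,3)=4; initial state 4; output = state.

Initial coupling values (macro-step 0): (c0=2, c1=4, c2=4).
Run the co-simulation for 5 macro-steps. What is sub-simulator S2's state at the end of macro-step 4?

S2 state at macro-step 4 = 1

macro 1: S0 reads c1=4 → after 2×micro: 0; S1 reads c1=4 → after 1×micro: -1; S2 reads c0=2 → after 1×micro: 2 ⇒ (c0=0, c1=-1, c2=2)
macro 2: S0 reads c1=-1 → after 2×micro: 2; S1 reads c1=-1 → after 1×micro: -1; S2 reads c0=0 → after 1×micro: 1 ⇒ (c0=2, c1=-1, c2=1)
macro 3: S0 reads c1=-1 → after 2×micro: 2; S1 reads c1=-1 → after 1×micro: -1; S2 reads c0=2 → after 1×micro: 1 ⇒ (c0=2, c1=-1, c2=1)
macro 4: S0 reads c1=-1 → after 2×micro: 2; S1 reads c1=-1 → after 1×micro: -1; S2 reads c0=2 → after 1×micro: 1 ⇒ (c0=2, c1=-1, c2=1)
macro 5: S0 reads c1=-1 → after 2×micro: 2; S1 reads c1=-1 → after 1×micro: -1; S2 reads c0=2 → after 1×micro: 1 ⇒ (c0=2, c1=-1, c2=1)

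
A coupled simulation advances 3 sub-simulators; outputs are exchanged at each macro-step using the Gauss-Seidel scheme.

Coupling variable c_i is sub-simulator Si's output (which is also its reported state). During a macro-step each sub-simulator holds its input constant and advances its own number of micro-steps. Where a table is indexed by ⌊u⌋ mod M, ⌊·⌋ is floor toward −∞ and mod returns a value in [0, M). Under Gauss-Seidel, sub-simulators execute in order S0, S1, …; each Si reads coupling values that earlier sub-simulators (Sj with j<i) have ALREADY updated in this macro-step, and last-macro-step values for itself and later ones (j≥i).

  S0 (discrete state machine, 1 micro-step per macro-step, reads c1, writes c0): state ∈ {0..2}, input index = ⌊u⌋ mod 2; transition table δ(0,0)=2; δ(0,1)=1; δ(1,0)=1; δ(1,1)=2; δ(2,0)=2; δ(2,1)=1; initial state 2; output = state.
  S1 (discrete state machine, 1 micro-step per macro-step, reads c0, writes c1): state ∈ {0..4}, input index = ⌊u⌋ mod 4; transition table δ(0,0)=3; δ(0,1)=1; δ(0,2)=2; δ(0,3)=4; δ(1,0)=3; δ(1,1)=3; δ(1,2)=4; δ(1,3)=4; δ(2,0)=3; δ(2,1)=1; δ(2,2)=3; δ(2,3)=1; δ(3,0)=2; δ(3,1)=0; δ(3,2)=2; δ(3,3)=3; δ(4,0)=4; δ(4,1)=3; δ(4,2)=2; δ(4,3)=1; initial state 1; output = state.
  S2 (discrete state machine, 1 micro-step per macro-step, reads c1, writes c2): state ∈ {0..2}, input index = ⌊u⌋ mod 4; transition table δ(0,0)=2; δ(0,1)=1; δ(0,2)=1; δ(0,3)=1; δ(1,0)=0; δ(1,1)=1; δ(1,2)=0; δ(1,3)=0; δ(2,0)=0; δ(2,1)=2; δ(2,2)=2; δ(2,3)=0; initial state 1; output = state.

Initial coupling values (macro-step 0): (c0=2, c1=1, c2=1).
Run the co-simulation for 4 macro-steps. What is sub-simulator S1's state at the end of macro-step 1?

macro 1: S0 reads c1=1 → after 1×micro: 1; S1 reads c0=1 → after 1×micro: 3; S2 reads c1=3 → after 1×micro: 0 ⇒ (c0=1, c1=3, c2=0)
macro 2: S0 reads c1=3 → after 1×micro: 2; S1 reads c0=2 → after 1×micro: 2; S2 reads c1=2 → after 1×micro: 1 ⇒ (c0=2, c1=2, c2=1)
macro 3: S0 reads c1=2 → after 1×micro: 2; S1 reads c0=2 → after 1×micro: 3; S2 reads c1=3 → after 1×micro: 0 ⇒ (c0=2, c1=3, c2=0)
macro 4: S0 reads c1=3 → after 1×micro: 1; S1 reads c0=1 → after 1×micro: 0; S2 reads c1=0 → after 1×micro: 2 ⇒ (c0=1, c1=0, c2=2)

S1 state at macro-step 1 = 3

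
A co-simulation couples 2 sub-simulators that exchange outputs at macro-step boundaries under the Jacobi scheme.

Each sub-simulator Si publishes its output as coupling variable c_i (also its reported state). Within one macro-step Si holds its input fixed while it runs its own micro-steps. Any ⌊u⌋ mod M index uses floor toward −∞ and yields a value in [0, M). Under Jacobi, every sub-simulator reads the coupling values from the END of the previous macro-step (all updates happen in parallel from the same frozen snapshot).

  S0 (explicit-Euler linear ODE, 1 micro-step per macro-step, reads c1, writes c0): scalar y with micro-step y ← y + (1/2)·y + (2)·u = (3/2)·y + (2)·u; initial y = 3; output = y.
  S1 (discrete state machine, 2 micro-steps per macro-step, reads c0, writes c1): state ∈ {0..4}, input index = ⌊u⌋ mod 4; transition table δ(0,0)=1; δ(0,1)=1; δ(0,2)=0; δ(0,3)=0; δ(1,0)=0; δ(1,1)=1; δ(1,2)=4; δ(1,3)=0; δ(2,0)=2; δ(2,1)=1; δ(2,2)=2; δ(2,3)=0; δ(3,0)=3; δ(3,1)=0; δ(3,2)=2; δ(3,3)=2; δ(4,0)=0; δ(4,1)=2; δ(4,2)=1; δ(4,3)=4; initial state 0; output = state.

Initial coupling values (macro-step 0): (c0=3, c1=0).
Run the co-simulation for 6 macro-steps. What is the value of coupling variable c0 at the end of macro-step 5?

macro 1: S0 reads c1=0 → after 1×micro: 9/2; S1 reads c0=3 → after 2×micro: 0 ⇒ (c0=9/2, c1=0)
macro 2: S0 reads c1=0 → after 1×micro: 27/4; S1 reads c0=9/2 → after 2×micro: 0 ⇒ (c0=27/4, c1=0)
macro 3: S0 reads c1=0 → after 1×micro: 81/8; S1 reads c0=27/4 → after 2×micro: 0 ⇒ (c0=81/8, c1=0)
macro 4: S0 reads c1=0 → after 1×micro: 243/16; S1 reads c0=81/8 → after 2×micro: 0 ⇒ (c0=243/16, c1=0)
macro 5: S0 reads c1=0 → after 1×micro: 729/32; S1 reads c0=243/16 → after 2×micro: 0 ⇒ (c0=729/32, c1=0)
macro 6: S0 reads c1=0 → after 1×micro: 2187/64; S1 reads c0=729/32 → after 2×micro: 0 ⇒ (c0=2187/64, c1=0)

c0 at macro-step 5 = 729/32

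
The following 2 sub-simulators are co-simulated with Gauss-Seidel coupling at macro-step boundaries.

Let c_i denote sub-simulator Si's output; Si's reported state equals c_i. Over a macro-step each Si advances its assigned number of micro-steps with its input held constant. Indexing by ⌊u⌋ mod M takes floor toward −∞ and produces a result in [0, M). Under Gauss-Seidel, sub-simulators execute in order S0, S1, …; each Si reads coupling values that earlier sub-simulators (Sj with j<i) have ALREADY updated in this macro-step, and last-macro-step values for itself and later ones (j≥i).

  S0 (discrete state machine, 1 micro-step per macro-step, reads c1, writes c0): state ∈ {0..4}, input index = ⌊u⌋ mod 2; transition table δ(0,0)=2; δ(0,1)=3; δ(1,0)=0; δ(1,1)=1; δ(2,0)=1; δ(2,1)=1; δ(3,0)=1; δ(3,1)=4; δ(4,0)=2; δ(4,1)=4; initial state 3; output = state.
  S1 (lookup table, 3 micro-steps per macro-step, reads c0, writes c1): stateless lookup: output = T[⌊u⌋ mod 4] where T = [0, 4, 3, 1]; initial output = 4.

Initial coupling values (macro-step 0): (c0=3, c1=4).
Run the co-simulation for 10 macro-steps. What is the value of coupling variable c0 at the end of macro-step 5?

macro 1: S0 reads c1=4 → after 1×micro: 1; S1 reads c0=1 → after 3×micro: 4 ⇒ (c0=1, c1=4)
macro 2: S0 reads c1=4 → after 1×micro: 0; S1 reads c0=0 → after 3×micro: 0 ⇒ (c0=0, c1=0)
macro 3: S0 reads c1=0 → after 1×micro: 2; S1 reads c0=2 → after 3×micro: 3 ⇒ (c0=2, c1=3)
macro 4: S0 reads c1=3 → after 1×micro: 1; S1 reads c0=1 → after 3×micro: 4 ⇒ (c0=1, c1=4)
macro 5: S0 reads c1=4 → after 1×micro: 0; S1 reads c0=0 → after 3×micro: 0 ⇒ (c0=0, c1=0)
macro 6: S0 reads c1=0 → after 1×micro: 2; S1 reads c0=2 → after 3×micro: 3 ⇒ (c0=2, c1=3)
macro 7: S0 reads c1=3 → after 1×micro: 1; S1 reads c0=1 → after 3×micro: 4 ⇒ (c0=1, c1=4)
macro 8: S0 reads c1=4 → after 1×micro: 0; S1 reads c0=0 → after 3×micro: 0 ⇒ (c0=0, c1=0)
macro 9: S0 reads c1=0 → after 1×micro: 2; S1 reads c0=2 → after 3×micro: 3 ⇒ (c0=2, c1=3)
macro 10: S0 reads c1=3 → after 1×micro: 1; S1 reads c0=1 → after 3×micro: 4 ⇒ (c0=1, c1=4)

c0 at macro-step 5 = 0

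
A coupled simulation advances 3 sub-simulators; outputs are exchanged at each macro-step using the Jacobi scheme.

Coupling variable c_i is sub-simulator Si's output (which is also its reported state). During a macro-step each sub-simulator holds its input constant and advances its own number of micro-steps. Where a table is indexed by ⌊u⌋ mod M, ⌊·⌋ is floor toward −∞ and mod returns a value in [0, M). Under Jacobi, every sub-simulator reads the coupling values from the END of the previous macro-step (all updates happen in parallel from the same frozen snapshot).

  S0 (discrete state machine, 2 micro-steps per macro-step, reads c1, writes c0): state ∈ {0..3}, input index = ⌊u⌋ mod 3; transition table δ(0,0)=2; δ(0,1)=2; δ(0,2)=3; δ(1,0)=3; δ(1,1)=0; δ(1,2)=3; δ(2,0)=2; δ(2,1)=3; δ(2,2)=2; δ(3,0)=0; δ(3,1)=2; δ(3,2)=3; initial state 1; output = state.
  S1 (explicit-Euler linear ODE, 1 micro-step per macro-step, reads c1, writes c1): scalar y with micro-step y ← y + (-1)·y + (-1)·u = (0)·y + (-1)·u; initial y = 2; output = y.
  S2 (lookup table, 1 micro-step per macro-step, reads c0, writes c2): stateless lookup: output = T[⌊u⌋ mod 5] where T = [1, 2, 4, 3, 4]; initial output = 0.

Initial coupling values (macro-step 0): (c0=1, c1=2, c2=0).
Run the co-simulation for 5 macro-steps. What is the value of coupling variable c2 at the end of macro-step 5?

c2 at macro-step 5 = 3

macro 1: S0 reads c1=2 → after 2×micro: 3; S1 reads c1=2 → after 1×micro: -2; S2 reads c0=1 → after 1×micro: 2 ⇒ (c0=3, c1=-2, c2=2)
macro 2: S0 reads c1=-2 → after 2×micro: 3; S1 reads c1=-2 → after 1×micro: 2; S2 reads c0=3 → after 1×micro: 3 ⇒ (c0=3, c1=2, c2=3)
macro 3: S0 reads c1=2 → after 2×micro: 3; S1 reads c1=2 → after 1×micro: -2; S2 reads c0=3 → after 1×micro: 3 ⇒ (c0=3, c1=-2, c2=3)
macro 4: S0 reads c1=-2 → after 2×micro: 3; S1 reads c1=-2 → after 1×micro: 2; S2 reads c0=3 → after 1×micro: 3 ⇒ (c0=3, c1=2, c2=3)
macro 5: S0 reads c1=2 → after 2×micro: 3; S1 reads c1=2 → after 1×micro: -2; S2 reads c0=3 → after 1×micro: 3 ⇒ (c0=3, c1=-2, c2=3)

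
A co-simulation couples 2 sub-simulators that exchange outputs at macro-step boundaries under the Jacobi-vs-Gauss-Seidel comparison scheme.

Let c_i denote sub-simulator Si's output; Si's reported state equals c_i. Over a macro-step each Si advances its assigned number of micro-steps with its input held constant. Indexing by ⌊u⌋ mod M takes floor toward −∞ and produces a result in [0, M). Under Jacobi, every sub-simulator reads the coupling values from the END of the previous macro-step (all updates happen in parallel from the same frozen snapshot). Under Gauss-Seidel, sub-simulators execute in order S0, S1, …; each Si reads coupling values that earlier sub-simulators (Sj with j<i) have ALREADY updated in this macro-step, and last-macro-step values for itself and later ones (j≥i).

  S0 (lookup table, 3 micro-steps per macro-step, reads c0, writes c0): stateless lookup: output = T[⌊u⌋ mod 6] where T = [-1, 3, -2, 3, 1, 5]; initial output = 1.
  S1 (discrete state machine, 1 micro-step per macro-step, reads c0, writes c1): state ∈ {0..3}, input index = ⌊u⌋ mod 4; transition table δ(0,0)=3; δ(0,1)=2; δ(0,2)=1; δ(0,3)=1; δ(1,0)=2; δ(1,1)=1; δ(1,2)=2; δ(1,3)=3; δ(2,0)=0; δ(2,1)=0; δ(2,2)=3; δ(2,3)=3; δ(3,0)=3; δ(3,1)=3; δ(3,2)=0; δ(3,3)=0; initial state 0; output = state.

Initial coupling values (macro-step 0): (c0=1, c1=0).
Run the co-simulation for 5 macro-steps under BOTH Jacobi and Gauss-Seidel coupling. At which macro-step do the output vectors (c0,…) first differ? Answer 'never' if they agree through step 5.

first divergence at macro-step: 1

[Jacobi] macro 1: S0 reads c0=1 → after 3×micro: 3; S1 reads c0=1 → after 1×micro: 2 ⇒ (c0=3, c1=2)
[Jacobi] macro 2: S0 reads c0=3 → after 3×micro: 3; S1 reads c0=3 → after 1×micro: 3 ⇒ (c0=3, c1=3)
[Jacobi] macro 3: S0 reads c0=3 → after 3×micro: 3; S1 reads c0=3 → after 1×micro: 0 ⇒ (c0=3, c1=0)
[Jacobi] macro 4: S0 reads c0=3 → after 3×micro: 3; S1 reads c0=3 → after 1×micro: 1 ⇒ (c0=3, c1=1)
[Jacobi] macro 5: S0 reads c0=3 → after 3×micro: 3; S1 reads c0=3 → after 1×micro: 3 ⇒ (c0=3, c1=3)
[Gauss-Seidel] macro 1: S0 reads c0=1 → after 3×micro: 3; S1 reads c0=3 → after 1×micro: 1 ⇒ (c0=3, c1=1)
[Gauss-Seidel] macro 2: S0 reads c0=3 → after 3×micro: 3; S1 reads c0=3 → after 1×micro: 3 ⇒ (c0=3, c1=3)
[Gauss-Seidel] macro 3: S0 reads c0=3 → after 3×micro: 3; S1 reads c0=3 → after 1×micro: 0 ⇒ (c0=3, c1=0)
[Gauss-Seidel] macro 4: S0 reads c0=3 → after 3×micro: 3; S1 reads c0=3 → after 1×micro: 1 ⇒ (c0=3, c1=1)
[Gauss-Seidel] macro 5: S0 reads c0=3 → after 3×micro: 3; S1 reads c0=3 → after 1×micro: 3 ⇒ (c0=3, c1=3)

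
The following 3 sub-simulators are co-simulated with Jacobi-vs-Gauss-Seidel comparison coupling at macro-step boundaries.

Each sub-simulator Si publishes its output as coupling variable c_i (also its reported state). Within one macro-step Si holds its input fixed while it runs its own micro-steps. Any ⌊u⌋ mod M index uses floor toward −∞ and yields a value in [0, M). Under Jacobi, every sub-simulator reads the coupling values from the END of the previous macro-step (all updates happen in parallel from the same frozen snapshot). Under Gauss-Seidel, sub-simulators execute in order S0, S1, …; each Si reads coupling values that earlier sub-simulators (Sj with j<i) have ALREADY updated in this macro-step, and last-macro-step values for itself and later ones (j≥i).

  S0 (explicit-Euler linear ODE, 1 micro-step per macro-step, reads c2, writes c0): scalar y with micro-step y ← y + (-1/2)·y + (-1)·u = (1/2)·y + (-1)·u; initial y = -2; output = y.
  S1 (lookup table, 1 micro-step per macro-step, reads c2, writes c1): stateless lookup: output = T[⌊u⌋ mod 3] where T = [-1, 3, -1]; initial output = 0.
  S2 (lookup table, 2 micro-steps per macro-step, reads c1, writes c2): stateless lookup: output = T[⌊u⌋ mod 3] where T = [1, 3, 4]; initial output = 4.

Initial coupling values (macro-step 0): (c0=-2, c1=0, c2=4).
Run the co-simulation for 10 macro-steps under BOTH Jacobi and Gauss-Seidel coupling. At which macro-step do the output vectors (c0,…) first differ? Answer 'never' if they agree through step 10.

[Jacobi] macro 1: S0 reads c2=4 → after 1×micro: -5; S1 reads c2=4 → after 1×micro: 3; S2 reads c1=0 → after 2×micro: 1 ⇒ (c0=-5, c1=3, c2=1)
[Jacobi] macro 2: S0 reads c2=1 → after 1×micro: -7/2; S1 reads c2=1 → after 1×micro: 3; S2 reads c1=3 → after 2×micro: 1 ⇒ (c0=-7/2, c1=3, c2=1)
[Jacobi] macro 3: S0 reads c2=1 → after 1×micro: -11/4; S1 reads c2=1 → after 1×micro: 3; S2 reads c1=3 → after 2×micro: 1 ⇒ (c0=-11/4, c1=3, c2=1)
[Jacobi] macro 4: S0 reads c2=1 → after 1×micro: -19/8; S1 reads c2=1 → after 1×micro: 3; S2 reads c1=3 → after 2×micro: 1 ⇒ (c0=-19/8, c1=3, c2=1)
[Jacobi] macro 5: S0 reads c2=1 → after 1×micro: -35/16; S1 reads c2=1 → after 1×micro: 3; S2 reads c1=3 → after 2×micro: 1 ⇒ (c0=-35/16, c1=3, c2=1)
[Jacobi] macro 6: S0 reads c2=1 → after 1×micro: -67/32; S1 reads c2=1 → after 1×micro: 3; S2 reads c1=3 → after 2×micro: 1 ⇒ (c0=-67/32, c1=3, c2=1)
[Jacobi] macro 7: S0 reads c2=1 → after 1×micro: -131/64; S1 reads c2=1 → after 1×micro: 3; S2 reads c1=3 → after 2×micro: 1 ⇒ (c0=-131/64, c1=3, c2=1)
[Jacobi] macro 8: S0 reads c2=1 → after 1×micro: -259/128; S1 reads c2=1 → after 1×micro: 3; S2 reads c1=3 → after 2×micro: 1 ⇒ (c0=-259/128, c1=3, c2=1)
[Jacobi] macro 9: S0 reads c2=1 → after 1×micro: -515/256; S1 reads c2=1 → after 1×micro: 3; S2 reads c1=3 → after 2×micro: 1 ⇒ (c0=-515/256, c1=3, c2=1)
[Jacobi] macro 10: S0 reads c2=1 → after 1×micro: -1027/512; S1 reads c2=1 → after 1×micro: 3; S2 reads c1=3 → after 2×micro: 1 ⇒ (c0=-1027/512, c1=3, c2=1)
[Gauss-Seidel] macro 1: S0 reads c2=4 → after 1×micro: -5; S1 reads c2=4 → after 1×micro: 3; S2 reads c1=3 → after 2×micro: 1 ⇒ (c0=-5, c1=3, c2=1)
[Gauss-Seidel] macro 2: S0 reads c2=1 → after 1×micro: -7/2; S1 reads c2=1 → after 1×micro: 3; S2 reads c1=3 → after 2×micro: 1 ⇒ (c0=-7/2, c1=3, c2=1)
[Gauss-Seidel] macro 3: S0 reads c2=1 → after 1×micro: -11/4; S1 reads c2=1 → after 1×micro: 3; S2 reads c1=3 → after 2×micro: 1 ⇒ (c0=-11/4, c1=3, c2=1)
[Gauss-Seidel] macro 4: S0 reads c2=1 → after 1×micro: -19/8; S1 reads c2=1 → after 1×micro: 3; S2 reads c1=3 → after 2×micro: 1 ⇒ (c0=-19/8, c1=3, c2=1)
[Gauss-Seidel] macro 5: S0 reads c2=1 → after 1×micro: -35/16; S1 reads c2=1 → after 1×micro: 3; S2 reads c1=3 → after 2×micro: 1 ⇒ (c0=-35/16, c1=3, c2=1)
[Gauss-Seidel] macro 6: S0 reads c2=1 → after 1×micro: -67/32; S1 reads c2=1 → after 1×micro: 3; S2 reads c1=3 → after 2×micro: 1 ⇒ (c0=-67/32, c1=3, c2=1)
[Gauss-Seidel] macro 7: S0 reads c2=1 → after 1×micro: -131/64; S1 reads c2=1 → after 1×micro: 3; S2 reads c1=3 → after 2×micro: 1 ⇒ (c0=-131/64, c1=3, c2=1)
[Gauss-Seidel] macro 8: S0 reads c2=1 → after 1×micro: -259/128; S1 reads c2=1 → after 1×micro: 3; S2 reads c1=3 → after 2×micro: 1 ⇒ (c0=-259/128, c1=3, c2=1)
[Gauss-Seidel] macro 9: S0 reads c2=1 → after 1×micro: -515/256; S1 reads c2=1 → after 1×micro: 3; S2 reads c1=3 → after 2×micro: 1 ⇒ (c0=-515/256, c1=3, c2=1)
[Gauss-Seidel] macro 10: S0 reads c2=1 → after 1×micro: -1027/512; S1 reads c2=1 → after 1×micro: 3; S2 reads c1=3 → after 2×micro: 1 ⇒ (c0=-1027/512, c1=3, c2=1)

first divergence at macro-step: never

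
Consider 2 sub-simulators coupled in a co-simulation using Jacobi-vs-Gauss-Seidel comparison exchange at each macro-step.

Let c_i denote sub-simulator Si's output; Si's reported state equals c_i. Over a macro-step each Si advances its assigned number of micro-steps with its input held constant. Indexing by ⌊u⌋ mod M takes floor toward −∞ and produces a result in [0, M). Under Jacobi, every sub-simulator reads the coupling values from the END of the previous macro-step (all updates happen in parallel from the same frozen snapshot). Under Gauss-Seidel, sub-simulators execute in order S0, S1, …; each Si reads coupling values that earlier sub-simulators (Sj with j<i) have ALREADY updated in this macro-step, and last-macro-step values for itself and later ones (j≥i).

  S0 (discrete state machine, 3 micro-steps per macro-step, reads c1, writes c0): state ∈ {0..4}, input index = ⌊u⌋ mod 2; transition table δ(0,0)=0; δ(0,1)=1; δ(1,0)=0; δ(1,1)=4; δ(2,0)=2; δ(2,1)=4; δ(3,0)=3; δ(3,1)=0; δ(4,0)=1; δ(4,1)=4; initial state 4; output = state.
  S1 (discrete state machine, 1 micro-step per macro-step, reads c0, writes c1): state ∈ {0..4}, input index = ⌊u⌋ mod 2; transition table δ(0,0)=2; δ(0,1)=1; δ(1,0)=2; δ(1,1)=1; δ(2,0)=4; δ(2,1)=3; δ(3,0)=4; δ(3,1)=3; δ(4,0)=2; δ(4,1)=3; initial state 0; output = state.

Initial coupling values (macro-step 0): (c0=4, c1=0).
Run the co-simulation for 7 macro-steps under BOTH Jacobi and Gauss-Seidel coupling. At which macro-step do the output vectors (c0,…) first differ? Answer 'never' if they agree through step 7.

first divergence at macro-step: never

[Jacobi] macro 1: S0 reads c1=0 → after 3×micro: 0; S1 reads c0=4 → after 1×micro: 2 ⇒ (c0=0, c1=2)
[Jacobi] macro 2: S0 reads c1=2 → after 3×micro: 0; S1 reads c0=0 → after 1×micro: 4 ⇒ (c0=0, c1=4)
[Jacobi] macro 3: S0 reads c1=4 → after 3×micro: 0; S1 reads c0=0 → after 1×micro: 2 ⇒ (c0=0, c1=2)
[Jacobi] macro 4: S0 reads c1=2 → after 3×micro: 0; S1 reads c0=0 → after 1×micro: 4 ⇒ (c0=0, c1=4)
[Jacobi] macro 5: S0 reads c1=4 → after 3×micro: 0; S1 reads c0=0 → after 1×micro: 2 ⇒ (c0=0, c1=2)
[Jacobi] macro 6: S0 reads c1=2 → after 3×micro: 0; S1 reads c0=0 → after 1×micro: 4 ⇒ (c0=0, c1=4)
[Jacobi] macro 7: S0 reads c1=4 → after 3×micro: 0; S1 reads c0=0 → after 1×micro: 2 ⇒ (c0=0, c1=2)
[Gauss-Seidel] macro 1: S0 reads c1=0 → after 3×micro: 0; S1 reads c0=0 → after 1×micro: 2 ⇒ (c0=0, c1=2)
[Gauss-Seidel] macro 2: S0 reads c1=2 → after 3×micro: 0; S1 reads c0=0 → after 1×micro: 4 ⇒ (c0=0, c1=4)
[Gauss-Seidel] macro 3: S0 reads c1=4 → after 3×micro: 0; S1 reads c0=0 → after 1×micro: 2 ⇒ (c0=0, c1=2)
[Gauss-Seidel] macro 4: S0 reads c1=2 → after 3×micro: 0; S1 reads c0=0 → after 1×micro: 4 ⇒ (c0=0, c1=4)
[Gauss-Seidel] macro 5: S0 reads c1=4 → after 3×micro: 0; S1 reads c0=0 → after 1×micro: 2 ⇒ (c0=0, c1=2)
[Gauss-Seidel] macro 6: S0 reads c1=2 → after 3×micro: 0; S1 reads c0=0 → after 1×micro: 4 ⇒ (c0=0, c1=4)
[Gauss-Seidel] macro 7: S0 reads c1=4 → after 3×micro: 0; S1 reads c0=0 → after 1×micro: 2 ⇒ (c0=0, c1=2)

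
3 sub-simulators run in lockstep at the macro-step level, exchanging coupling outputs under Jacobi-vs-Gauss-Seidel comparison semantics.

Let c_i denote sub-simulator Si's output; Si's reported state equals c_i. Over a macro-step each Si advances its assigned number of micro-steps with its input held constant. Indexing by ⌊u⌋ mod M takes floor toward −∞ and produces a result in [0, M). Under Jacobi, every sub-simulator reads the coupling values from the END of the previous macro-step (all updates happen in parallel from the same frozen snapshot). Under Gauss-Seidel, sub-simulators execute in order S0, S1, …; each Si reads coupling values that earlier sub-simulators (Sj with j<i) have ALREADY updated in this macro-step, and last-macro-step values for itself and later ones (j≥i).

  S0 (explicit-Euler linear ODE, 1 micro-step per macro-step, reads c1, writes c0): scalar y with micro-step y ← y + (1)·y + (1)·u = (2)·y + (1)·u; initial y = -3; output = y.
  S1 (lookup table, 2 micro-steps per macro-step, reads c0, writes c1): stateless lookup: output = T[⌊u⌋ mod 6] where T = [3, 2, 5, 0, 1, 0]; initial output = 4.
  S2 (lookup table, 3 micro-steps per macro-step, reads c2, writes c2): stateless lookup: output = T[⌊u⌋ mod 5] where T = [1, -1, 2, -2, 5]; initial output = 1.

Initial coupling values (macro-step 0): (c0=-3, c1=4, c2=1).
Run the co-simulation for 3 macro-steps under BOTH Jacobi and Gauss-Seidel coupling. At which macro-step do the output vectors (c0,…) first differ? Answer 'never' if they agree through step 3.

first divergence at macro-step: 1

[Jacobi] macro 1: S0 reads c1=4 → after 1×micro: -2; S1 reads c0=-3 → after 2×micro: 0; S2 reads c2=1 → after 3×micro: -1 ⇒ (c0=-2, c1=0, c2=-1)
[Jacobi] macro 2: S0 reads c1=0 → after 1×micro: -4; S1 reads c0=-2 → after 2×micro: 1; S2 reads c2=-1 → after 3×micro: 5 ⇒ (c0=-4, c1=1, c2=5)
[Jacobi] macro 3: S0 reads c1=1 → after 1×micro: -7; S1 reads c0=-4 → after 2×micro: 5; S2 reads c2=5 → after 3×micro: 1 ⇒ (c0=-7, c1=5, c2=1)
[Gauss-Seidel] macro 1: S0 reads c1=4 → after 1×micro: -2; S1 reads c0=-2 → after 2×micro: 1; S2 reads c2=1 → after 3×micro: -1 ⇒ (c0=-2, c1=1, c2=-1)
[Gauss-Seidel] macro 2: S0 reads c1=1 → after 1×micro: -3; S1 reads c0=-3 → after 2×micro: 0; S2 reads c2=-1 → after 3×micro: 5 ⇒ (c0=-3, c1=0, c2=5)
[Gauss-Seidel] macro 3: S0 reads c1=0 → after 1×micro: -6; S1 reads c0=-6 → after 2×micro: 3; S2 reads c2=5 → after 3×micro: 1 ⇒ (c0=-6, c1=3, c2=1)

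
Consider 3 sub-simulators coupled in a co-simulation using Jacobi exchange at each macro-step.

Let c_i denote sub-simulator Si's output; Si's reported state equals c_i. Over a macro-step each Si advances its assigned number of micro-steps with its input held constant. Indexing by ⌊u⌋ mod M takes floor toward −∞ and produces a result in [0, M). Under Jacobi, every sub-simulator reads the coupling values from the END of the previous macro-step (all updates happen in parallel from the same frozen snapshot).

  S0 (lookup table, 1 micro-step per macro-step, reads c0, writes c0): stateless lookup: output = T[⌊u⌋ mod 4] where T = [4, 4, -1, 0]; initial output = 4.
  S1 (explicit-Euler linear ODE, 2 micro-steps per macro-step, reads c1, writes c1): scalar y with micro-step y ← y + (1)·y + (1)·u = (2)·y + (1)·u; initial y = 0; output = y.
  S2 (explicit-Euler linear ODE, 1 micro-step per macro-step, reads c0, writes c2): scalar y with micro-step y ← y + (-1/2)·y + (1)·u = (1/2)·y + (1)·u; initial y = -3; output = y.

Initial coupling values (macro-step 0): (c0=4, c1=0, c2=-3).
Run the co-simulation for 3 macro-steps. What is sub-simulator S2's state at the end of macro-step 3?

S2 state at macro-step 3 = 53/8

macro 1: S0 reads c0=4 → after 1×micro: 4; S1 reads c1=0 → after 2×micro: 0; S2 reads c0=4 → after 1×micro: 5/2 ⇒ (c0=4, c1=0, c2=5/2)
macro 2: S0 reads c0=4 → after 1×micro: 4; S1 reads c1=0 → after 2×micro: 0; S2 reads c0=4 → after 1×micro: 21/4 ⇒ (c0=4, c1=0, c2=21/4)
macro 3: S0 reads c0=4 → after 1×micro: 4; S1 reads c1=0 → after 2×micro: 0; S2 reads c0=4 → after 1×micro: 53/8 ⇒ (c0=4, c1=0, c2=53/8)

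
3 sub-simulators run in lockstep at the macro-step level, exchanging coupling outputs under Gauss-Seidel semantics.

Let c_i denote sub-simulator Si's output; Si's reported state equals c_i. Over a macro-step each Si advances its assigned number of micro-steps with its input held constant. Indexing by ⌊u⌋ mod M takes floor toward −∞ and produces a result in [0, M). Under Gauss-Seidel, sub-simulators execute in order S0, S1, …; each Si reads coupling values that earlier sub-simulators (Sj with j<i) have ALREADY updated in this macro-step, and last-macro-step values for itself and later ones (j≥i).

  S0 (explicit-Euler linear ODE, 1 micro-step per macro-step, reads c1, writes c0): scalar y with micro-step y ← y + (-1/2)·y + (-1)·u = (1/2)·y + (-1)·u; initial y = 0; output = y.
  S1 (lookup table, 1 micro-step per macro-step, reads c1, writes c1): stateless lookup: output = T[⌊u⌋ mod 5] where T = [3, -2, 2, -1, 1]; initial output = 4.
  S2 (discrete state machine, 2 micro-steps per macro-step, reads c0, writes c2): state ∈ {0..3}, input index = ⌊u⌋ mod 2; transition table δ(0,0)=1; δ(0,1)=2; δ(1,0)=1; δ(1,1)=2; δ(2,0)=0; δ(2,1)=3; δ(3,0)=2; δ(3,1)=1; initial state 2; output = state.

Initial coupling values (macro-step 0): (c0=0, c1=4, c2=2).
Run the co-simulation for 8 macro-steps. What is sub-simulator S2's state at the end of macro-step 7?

S2 state at macro-step 7 = 3

macro 1: S0 reads c1=4 → after 1×micro: -4; S1 reads c1=4 → after 1×micro: 1; S2 reads c0=-4 → after 2×micro: 1 ⇒ (c0=-4, c1=1, c2=1)
macro 2: S0 reads c1=1 → after 1×micro: -3; S1 reads c1=1 → after 1×micro: -2; S2 reads c0=-3 → after 2×micro: 3 ⇒ (c0=-3, c1=-2, c2=3)
macro 3: S0 reads c1=-2 → after 1×micro: 1/2; S1 reads c1=-2 → after 1×micro: -1; S2 reads c0=1/2 → after 2×micro: 0 ⇒ (c0=1/2, c1=-1, c2=0)
macro 4: S0 reads c1=-1 → after 1×micro: 5/4; S1 reads c1=-1 → after 1×micro: 1; S2 reads c0=5/4 → after 2×micro: 3 ⇒ (c0=5/4, c1=1, c2=3)
macro 5: S0 reads c1=1 → after 1×micro: -3/8; S1 reads c1=1 → after 1×micro: -2; S2 reads c0=-3/8 → after 2×micro: 2 ⇒ (c0=-3/8, c1=-2, c2=2)
macro 6: S0 reads c1=-2 → after 1×micro: 29/16; S1 reads c1=-2 → after 1×micro: -1; S2 reads c0=29/16 → after 2×micro: 1 ⇒ (c0=29/16, c1=-1, c2=1)
macro 7: S0 reads c1=-1 → after 1×micro: 61/32; S1 reads c1=-1 → after 1×micro: 1; S2 reads c0=61/32 → after 2×micro: 3 ⇒ (c0=61/32, c1=1, c2=3)
macro 8: S0 reads c1=1 → after 1×micro: -3/64; S1 reads c1=1 → after 1×micro: -2; S2 reads c0=-3/64 → after 2×micro: 2 ⇒ (c0=-3/64, c1=-2, c2=2)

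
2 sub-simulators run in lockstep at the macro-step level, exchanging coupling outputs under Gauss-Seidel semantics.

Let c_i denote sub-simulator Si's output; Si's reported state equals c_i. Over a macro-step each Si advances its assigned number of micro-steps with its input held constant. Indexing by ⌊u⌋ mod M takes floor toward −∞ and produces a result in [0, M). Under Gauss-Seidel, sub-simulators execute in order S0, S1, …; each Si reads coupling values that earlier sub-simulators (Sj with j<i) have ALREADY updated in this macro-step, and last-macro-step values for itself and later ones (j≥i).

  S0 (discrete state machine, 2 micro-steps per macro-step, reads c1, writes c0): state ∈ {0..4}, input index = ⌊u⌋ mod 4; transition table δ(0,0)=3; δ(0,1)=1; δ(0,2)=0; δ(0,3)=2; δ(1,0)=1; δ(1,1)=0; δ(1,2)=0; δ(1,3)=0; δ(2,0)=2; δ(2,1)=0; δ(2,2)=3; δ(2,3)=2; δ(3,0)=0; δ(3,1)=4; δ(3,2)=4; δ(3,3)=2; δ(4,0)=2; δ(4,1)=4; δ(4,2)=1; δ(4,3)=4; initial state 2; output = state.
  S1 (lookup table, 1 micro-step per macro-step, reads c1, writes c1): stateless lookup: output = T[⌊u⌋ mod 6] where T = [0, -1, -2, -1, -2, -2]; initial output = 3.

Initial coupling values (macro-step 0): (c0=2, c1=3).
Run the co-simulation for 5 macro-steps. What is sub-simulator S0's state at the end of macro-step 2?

S0 state at macro-step 2 = 2

macro 1: S0 reads c1=3 → after 2×micro: 2; S1 reads c1=3 → after 1×micro: -1 ⇒ (c0=2, c1=-1)
macro 2: S0 reads c1=-1 → after 2×micro: 2; S1 reads c1=-1 → after 1×micro: -2 ⇒ (c0=2, c1=-2)
macro 3: S0 reads c1=-2 → after 2×micro: 4; S1 reads c1=-2 → after 1×micro: -2 ⇒ (c0=4, c1=-2)
macro 4: S0 reads c1=-2 → after 2×micro: 0; S1 reads c1=-2 → after 1×micro: -2 ⇒ (c0=0, c1=-2)
macro 5: S0 reads c1=-2 → after 2×micro: 0; S1 reads c1=-2 → after 1×micro: -2 ⇒ (c0=0, c1=-2)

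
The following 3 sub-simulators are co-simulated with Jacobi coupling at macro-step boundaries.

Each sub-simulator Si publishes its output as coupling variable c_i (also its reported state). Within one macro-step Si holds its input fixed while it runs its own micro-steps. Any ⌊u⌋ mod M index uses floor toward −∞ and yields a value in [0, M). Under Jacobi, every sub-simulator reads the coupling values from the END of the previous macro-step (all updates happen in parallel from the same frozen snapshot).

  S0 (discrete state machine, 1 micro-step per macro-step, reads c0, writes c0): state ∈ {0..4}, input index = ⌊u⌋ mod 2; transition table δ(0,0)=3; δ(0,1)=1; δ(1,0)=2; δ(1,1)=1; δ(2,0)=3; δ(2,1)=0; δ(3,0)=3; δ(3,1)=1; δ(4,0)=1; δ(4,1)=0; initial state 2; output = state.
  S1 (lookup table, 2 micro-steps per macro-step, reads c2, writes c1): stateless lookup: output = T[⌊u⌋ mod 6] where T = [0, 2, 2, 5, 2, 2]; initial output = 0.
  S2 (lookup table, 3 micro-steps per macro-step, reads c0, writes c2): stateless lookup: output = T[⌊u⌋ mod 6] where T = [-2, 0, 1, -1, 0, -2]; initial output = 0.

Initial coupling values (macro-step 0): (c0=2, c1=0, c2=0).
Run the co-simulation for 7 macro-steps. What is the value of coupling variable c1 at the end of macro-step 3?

macro 1: S0 reads c0=2 → after 1×micro: 3; S1 reads c2=0 → after 2×micro: 0; S2 reads c0=2 → after 3×micro: 1 ⇒ (c0=3, c1=0, c2=1)
macro 2: S0 reads c0=3 → after 1×micro: 1; S1 reads c2=1 → after 2×micro: 2; S2 reads c0=3 → after 3×micro: -1 ⇒ (c0=1, c1=2, c2=-1)
macro 3: S0 reads c0=1 → after 1×micro: 1; S1 reads c2=-1 → after 2×micro: 2; S2 reads c0=1 → after 3×micro: 0 ⇒ (c0=1, c1=2, c2=0)
macro 4: S0 reads c0=1 → after 1×micro: 1; S1 reads c2=0 → after 2×micro: 0; S2 reads c0=1 → after 3×micro: 0 ⇒ (c0=1, c1=0, c2=0)
macro 5: S0 reads c0=1 → after 1×micro: 1; S1 reads c2=0 → after 2×micro: 0; S2 reads c0=1 → after 3×micro: 0 ⇒ (c0=1, c1=0, c2=0)
macro 6: S0 reads c0=1 → after 1×micro: 1; S1 reads c2=0 → after 2×micro: 0; S2 reads c0=1 → after 3×micro: 0 ⇒ (c0=1, c1=0, c2=0)
macro 7: S0 reads c0=1 → after 1×micro: 1; S1 reads c2=0 → after 2×micro: 0; S2 reads c0=1 → after 3×micro: 0 ⇒ (c0=1, c1=0, c2=0)

c1 at macro-step 3 = 2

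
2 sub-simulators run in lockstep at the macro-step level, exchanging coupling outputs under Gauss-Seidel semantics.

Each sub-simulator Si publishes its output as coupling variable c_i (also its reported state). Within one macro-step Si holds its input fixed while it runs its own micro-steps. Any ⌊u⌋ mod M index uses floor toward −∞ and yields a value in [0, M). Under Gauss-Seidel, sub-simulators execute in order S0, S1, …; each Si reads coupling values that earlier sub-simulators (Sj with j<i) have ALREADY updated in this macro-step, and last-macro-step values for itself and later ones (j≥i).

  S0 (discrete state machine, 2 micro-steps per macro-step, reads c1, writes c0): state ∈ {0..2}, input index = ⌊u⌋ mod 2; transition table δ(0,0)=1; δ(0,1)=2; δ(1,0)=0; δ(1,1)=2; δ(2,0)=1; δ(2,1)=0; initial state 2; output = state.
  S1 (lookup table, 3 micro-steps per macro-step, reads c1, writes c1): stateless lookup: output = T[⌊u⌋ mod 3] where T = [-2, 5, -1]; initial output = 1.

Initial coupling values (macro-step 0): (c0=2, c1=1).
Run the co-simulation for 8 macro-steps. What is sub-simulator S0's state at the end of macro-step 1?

S0 state at macro-step 1 = 2

macro 1: S0 reads c1=1 → after 2×micro: 2; S1 reads c1=1 → after 3×micro: 5 ⇒ (c0=2, c1=5)
macro 2: S0 reads c1=5 → after 2×micro: 2; S1 reads c1=5 → after 3×micro: -1 ⇒ (c0=2, c1=-1)
macro 3: S0 reads c1=-1 → after 2×micro: 2; S1 reads c1=-1 → after 3×micro: -1 ⇒ (c0=2, c1=-1)
macro 4: S0 reads c1=-1 → after 2×micro: 2; S1 reads c1=-1 → after 3×micro: -1 ⇒ (c0=2, c1=-1)
macro 5: S0 reads c1=-1 → after 2×micro: 2; S1 reads c1=-1 → after 3×micro: -1 ⇒ (c0=2, c1=-1)
macro 6: S0 reads c1=-1 → after 2×micro: 2; S1 reads c1=-1 → after 3×micro: -1 ⇒ (c0=2, c1=-1)
macro 7: S0 reads c1=-1 → after 2×micro: 2; S1 reads c1=-1 → after 3×micro: -1 ⇒ (c0=2, c1=-1)
macro 8: S0 reads c1=-1 → after 2×micro: 2; S1 reads c1=-1 → after 3×micro: -1 ⇒ (c0=2, c1=-1)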